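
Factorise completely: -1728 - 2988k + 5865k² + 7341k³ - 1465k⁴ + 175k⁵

(5k + 4)(5k - 3)(7k + 3)(k² - 9k + 48)

Testing divisors of the constant over divisors of the leading coefficient, k = -3/7 is a root, so (7k + 3) divides it; the quotient is 25k⁴ - 220k³ + 1143k² + 348k - 576.
Continuing, k = 3/5 is a root, giving the factor (5k - 3) and quotient 5k³ - 41k² + 204k + 192.
Then k = -4/5 is a root, so (5k + 4) divides it; the quotient is k² - 9k + 48.
The quadratic k² - 9k + 48 has discriminant -111 < 0 and is irreducible over ℤ.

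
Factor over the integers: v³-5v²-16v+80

By the rational root theorem, v = 5 is a root, so (v-5) divides it; the quotient is v²-16.
The remaining quadratic factors as (v+4)(v-4).

(v+4)(v-4)(v-5)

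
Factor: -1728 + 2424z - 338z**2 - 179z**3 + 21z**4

Among the possible rational roots, z = 9 is a root, so (z - 9) is a factor; dividing leaves 21z**3 + 10z**2 - 248z + 192.
Then z = 6/7 is a root, giving the factor (7z - 6) and quotient 3z**2 + 4z - 32.
The remaining quadratic factors as (3z - 8)(z + 4).

(3z - 8)(7z - 6)(z + 4)(z - 9)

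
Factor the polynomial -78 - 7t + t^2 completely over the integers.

Two integers with product -78 and sum -7 are 6 and -13.

(t + 6)(t - 13)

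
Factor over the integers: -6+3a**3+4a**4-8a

Group as (4a**4-8a) + (3a**3-6) = 4a(a**3-2) + 3(a**3-2).
Both groups share the factor (a**3-2).

(4a+3)(a**3-2)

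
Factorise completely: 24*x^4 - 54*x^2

Factor out 6*x^2, leaving 4*x^2 - 9, which is a difference of two squares.

6*x^2*(2*x + 3)*(2*x - 3)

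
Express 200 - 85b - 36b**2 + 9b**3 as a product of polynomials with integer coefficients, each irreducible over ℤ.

(3b + 8)(3b - 5)(b - 5)

Among the possible rational roots, b = 5/3 is a root, so (3b - 5) is a factor; dividing leaves 3b**2 - 7b - 40.
The remaining quadratic factors as (b - 5)(3b + 8).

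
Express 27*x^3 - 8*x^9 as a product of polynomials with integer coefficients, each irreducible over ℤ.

-x^3*(2*x^2 - 3)*(4*x^4 + 6*x^2 + 9)

Every term has a factor of x^3; factoring it out leaves -8*x^6 + 27.
Recognize a difference of cubes with the parts 3 and 2*x^2.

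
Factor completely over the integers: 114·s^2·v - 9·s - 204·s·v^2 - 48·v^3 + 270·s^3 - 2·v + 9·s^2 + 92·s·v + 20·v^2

Group: 6·s·(45·s^2 - 26·s·v + 9·s - 8·v^2 + 2·v) + (6·v - 1)·(45·s^2 - 26·s·v + 9·s - 8·v^2 + 2·v); both groups contain (45·s^2 - 26·s·v + 9·s - 8·v^2 + 2·v), so (6·s + 6·v - 1) is a factor with cofactor 45·s^2 - 26·s·v + 9·s - 8·v^2 + 2·v.
The cofactor groups again: 45·s^2 - 26·s·v + 9·s - 8·v^2 + 2·v = 5·s·(9·s + 2·v) + (-4·v + 1)·(9·s + 2·v); both groups contain (9·s + 2·v), giving (5·s - 4·v + 1)·(9·s + 2·v).

(5·s - 4·v + 1)·(6·s + 6·v - 1)·(9·s + 2·v)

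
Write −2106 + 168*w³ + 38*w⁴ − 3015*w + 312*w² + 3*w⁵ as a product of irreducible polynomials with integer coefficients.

(3*w + 2)*(w + 9)*(w − 3)*(w² + 6*w + 39)

Trying the rational-root candidates, w = −2/3 is a root, so (3*w + 2) divides it; the quotient is w⁴ + 12*w³ + 48*w² + 72*w − 1053.
Continuing, w = −9 is a root, so (w + 9) is a factor; dividing leaves w³ + 3*w² + 21*w − 117.
Then w = 3 is a root, so (w − 3) is a factor; dividing leaves w² + 6*w + 39.
The quadratic w² + 6*w + 39 has discriminant −120 < 0 and is irreducible over ℤ.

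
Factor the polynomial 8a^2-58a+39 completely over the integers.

(2a-13)(4a-3)

Need a pair with product 8·39 = 312 and sum -58: that's -52 and -6.
Split the middle term: 8a^2-52a - 6a+39 = 4a(2a-13) - 3(2a-13).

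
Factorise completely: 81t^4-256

Write as (9t^2)² − (16)², then factor 9t^2-16 once more.

(3t+4)(3t-4)(9t^2+16)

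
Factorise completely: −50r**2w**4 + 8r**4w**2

Factor out 2r**2w**2, leaving 4r**2 − 25w**2, which is a difference of two squares.

2r**2w**2(2r + 5w)(2r − 5w)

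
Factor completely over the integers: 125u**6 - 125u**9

Pull out the common factor 125u**6, leaving -u**3 + 1.
Recognize a difference of cubes with the parts 1 and u.

-125u**6(u - 1)(u**2 + u + 1)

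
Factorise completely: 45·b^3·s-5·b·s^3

Factor out 5·b·s, leaving 9·b^2-s^2, which is a difference of two squares.

5·b·s·(3·b+s)·(3·b-s)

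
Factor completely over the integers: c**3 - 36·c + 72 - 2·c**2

Among the possible rational roots, c = -6 is a root, so (c + 6) divides it; the quotient is c**2 - 8·c + 12.
The remaining quadratic factors as (c - 6)(c - 2).

(c + 6)·(c - 2)·(c - 6)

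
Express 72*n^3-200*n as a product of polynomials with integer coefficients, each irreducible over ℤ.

Factor out 8*n, leaving 9*n^2-25, which is a difference of two squares.

8*n*(3*n+5)*(3*n-5)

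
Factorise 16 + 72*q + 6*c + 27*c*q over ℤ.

(3*c + 8)*(9*q + 2)

Group as (27*c*q + 6*c) + (72*q + 16) = 3*c*(9*q + 2) + 8*(9*q + 2).
Both groups share the factor (9*q + 2).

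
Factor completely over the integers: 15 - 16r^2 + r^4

Substitute u = r^2 to get a quadratic in u, then factor.
r^2 - 1 is a difference of squares.
r^2 - 15 is irreducible over ℤ (15 is not a perfect square).

(r + 1)(r - 1)(r^2 - 15)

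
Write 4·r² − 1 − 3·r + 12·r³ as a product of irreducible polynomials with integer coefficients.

Group as (12·r³ − 3·r) + (4·r² − 1) = 3·r·(4·r² − 1) + (4·r² − 1).
Both groups share the factor (4·r² − 1).

(2·r + 1)·(2·r − 1)·(3·r + 1)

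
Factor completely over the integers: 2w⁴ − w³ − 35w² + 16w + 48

Among the possible rational roots, w = −4 is a root, so (w + 4) divides it; the quotient is 2w³ − 9w² + w + 12.
Next, w = −1 is a root, so (w + 1) is a factor; dividing leaves 2w² − 11w + 12.
The remaining quadratic factors as (2w − 3)(w − 4).

(2w − 3)(w + 1)(w + 4)(w − 4)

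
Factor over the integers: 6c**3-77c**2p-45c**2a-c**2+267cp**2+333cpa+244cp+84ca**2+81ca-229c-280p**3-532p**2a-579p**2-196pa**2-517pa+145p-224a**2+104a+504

Group: c(6c**2-29cp-21ca-43c+35p**2+49pa+103p+56a+72) + (-8p-4a+7)(6c**2-29cp-21ca-43c+35p**2+49pa+103p+56a+72); both groups contain (6c**2-29cp-21ca-43c+35p**2+49pa+103p+56a+72), so (c-8p-4a+7) is a factor with cofactor 6c**2-29cp-21ca-43c+35p**2+49pa+103p+56a+72.
The cofactor groups again: 6c**2-29cp-21ca-43c+35p**2+49pa+103p+56a+72 = 2c(3c-7p-8) + (-5p-7a-9)(3c-7p-8); both groups contain (3c-7p-8), giving (2c-5p-7a-9)(3c-7p-8).

(c-8p-4a+7)(2c-5p-7a-9)(3c-7p-8)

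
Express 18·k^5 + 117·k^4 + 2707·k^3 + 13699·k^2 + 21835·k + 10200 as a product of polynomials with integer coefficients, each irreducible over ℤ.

(3·k + 5)·(6·k + 5)·(k + 3)·(k^2 + k + 136)

Testing divisors of the constant over divisors of the leading coefficient, k = -3 is a root, giving the factor (k + 3) and quotient 18·k^4 + 63·k^3 + 2518·k^2 + 6145·k + 3400.
Then k = -5/6 is a root, so (6·k + 5) is a factor; dividing leaves 3·k^3 + 8·k^2 + 413·k + 680.
Continuing, k = -5/3 is a root, giving the factor (3·k + 5) and quotient k^2 + k + 136.
The quadratic k^2 + k + 136 has discriminant -543 < 0 and is irreducible over ℤ.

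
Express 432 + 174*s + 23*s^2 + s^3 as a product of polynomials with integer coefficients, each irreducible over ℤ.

(s + 6)*(s + 8)*(s + 9)

Among the possible rational roots, s = -9 is a root, so (s + 9) divides it; the quotient is s^2 + 14*s + 48.
The remaining quadratic factors as (s + 8)(s + 6).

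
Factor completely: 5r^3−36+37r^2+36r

Testing divisors of the constant over divisors of the leading coefficient, r = −2 is a root, giving the factor (r+2) and quotient 5r^2+27r−18.
The remaining quadratic factors as (r+6)(5r−3).

(5r−3)(r+2)(r+6)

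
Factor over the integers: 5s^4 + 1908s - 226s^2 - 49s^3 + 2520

Trying the rational-root candidates, s = 7 is a root, so (s - 7) is a factor; dividing leaves 5s^3 - 14s^2 - 324s - 360.
Next, s = -6 is a root, so (s + 6) is a factor; dividing leaves 5s^2 - 44s - 60.
The remaining quadratic factors as (s - 10)(5s + 6).

(5s + 6)(s + 6)(s - 10)(s - 7)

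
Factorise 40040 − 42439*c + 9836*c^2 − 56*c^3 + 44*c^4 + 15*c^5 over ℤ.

By the rational root theorem, c = 7/5 is a root, so (5*c − 7) is a factor; dividing leaves 3*c^4 + 13*c^3 + 7*c^2 + 1977*c − 5720.
Then c = −11 is a root, so (c + 11) is a factor; dividing leaves 3*c^3 − 20*c^2 + 227*c − 520.
Continuing, c = 8/3 is a root, giving the factor (3*c − 8) and quotient c^2 − 4*c + 65.
The quadratic c^2 − 4*c + 65 has discriminant −244 < 0 and is irreducible over ℤ.

(3*c − 8)*(5*c − 7)*(c + 11)*(c^2 − 4*c + 65)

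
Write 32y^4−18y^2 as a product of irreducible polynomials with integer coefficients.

Factor out 2y^2, leaving 16y^2−9, which is a difference of two squares.

2y^2(4y+3)(4y−3)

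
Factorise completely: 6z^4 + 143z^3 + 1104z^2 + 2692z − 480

Trying the rational-root candidates, z = −10 is a root, so (z + 10) divides it; the quotient is 6z^3 + 83z^2 + 274z − 48.
Next, z = −6 is a root, so (z + 6) is a factor; dividing leaves 6z^2 + 47z − 8.
The remaining quadratic factors as (6z − 1)(z + 8).

(6z − 1)(z + 10)(z + 6)(z + 8)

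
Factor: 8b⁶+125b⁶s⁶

b⁶(5s²+2)(25s⁴-10s²+4)

Pull out the common factor b⁶, leaving 125s⁶+8.
Recognize a sum of cubes with the parts 5s² and 2.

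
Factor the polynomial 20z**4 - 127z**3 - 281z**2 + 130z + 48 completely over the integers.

(4z + 1)(5z - 3)(z + 2)(z - 8)

By the rational root theorem, z = 8 is a root, so (z - 8) divides it; the quotient is 20z**3 + 33z**2 - 17z - 6.
Next, z = 3/5 is a root, giving the factor (5z - 3) and quotient 4z**2 + 9z + 2.
The remaining quadratic factors as (4z + 1)(z + 2).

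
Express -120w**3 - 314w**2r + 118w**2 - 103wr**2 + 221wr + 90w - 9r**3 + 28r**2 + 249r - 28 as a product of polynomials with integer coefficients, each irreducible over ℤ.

Group: 4w(-30w**2 - 11wr + 22w - r**2 + 3r + 28) + (9r - 1)(-30w**2 - 11wr + 22w - r**2 + 3r + 28); both groups contain (-30w**2 - 11wr + 22w - r**2 + 3r + 28), so (4w + 9r - 1) is a factor with cofactor -30w**2 - 11wr + 22w - r**2 + 3r + 28.
The cofactor groups again: -30w**2 - 11wr + 22w - r**2 + 3r + 28 = -6w(5w + r - 7) + (-r - 4)(5w + r - 7); both groups contain (5w + r - 7), giving -(6w + r + 4)(5w + r - 7).

-(4w + 9r - 1)(5w + r - 7)(6w + r + 4)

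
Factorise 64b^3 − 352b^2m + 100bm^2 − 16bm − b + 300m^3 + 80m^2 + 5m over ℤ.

(8b + 6m + 1)(8b − 10m − 1)(b − 5m)

Group: 8b(8b^2 − 34bm + b − 30m^2 − 5m) + (−10m − 1)(8b^2 − 34bm + b − 30m^2 − 5m); both groups contain (8b^2 − 34bm + b − 30m^2 − 5m), so (8b − 10m − 1) is a factor with cofactor 8b^2 − 34bm + b − 30m^2 − 5m.
The cofactor groups again: 8b^2 − 34bm + b − 30m^2 − 5m = b(8b + 6m + 1) − 5m(8b + 6m + 1); both groups contain (8b + 6m + 1), giving (b − 5m)(8b + 6m + 1).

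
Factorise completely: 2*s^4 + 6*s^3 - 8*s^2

Pull out the common factor 2*s^2, then factor the remaining trinomial.

2*s^2*(s + 4)*(s - 1)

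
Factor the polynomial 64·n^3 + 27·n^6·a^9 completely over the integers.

Every term has a factor of n^3; factoring it out leaves 27·n^3·a^9 + 64.
Recognize a sum of cubes with the parts 3·n·a^3 and 4.

n^3·(3·n·a^3 + 4)·(9·n^2·a^6 − 12·n·a^3 + 16)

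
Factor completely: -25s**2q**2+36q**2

Pull out the common factor q**2, leaving -25s**2+36.
Recognize a difference of squares with the parts 6 and 5s.

-q**2(5s+6)(5s-6)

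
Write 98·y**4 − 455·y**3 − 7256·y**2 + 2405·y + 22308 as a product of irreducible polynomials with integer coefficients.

(2·y + 13)·(7·y + 12)·(7·y − 13)·(y − 11)

By the rational root theorem, y = −13/2 is a root, so (2·y + 13) divides it; the quotient is 49·y**3 − 546·y**2 − 79·y + 1716.
Next, y = 11 is a root, so (y − 11) divides it; the quotient is 49·y**2 − 7·y − 156.
The remaining quadratic factors as (7·y + 12)(7·y − 13).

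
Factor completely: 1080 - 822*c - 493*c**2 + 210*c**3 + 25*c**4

(5*c + 9)*(5*c - 12)*(c + 10)*(c - 1)

Trying the rational-root candidates, c = 12/5 is a root, giving the factor (5*c - 12) and quotient 5*c**3 + 54*c**2 + 31*c - 90.
Next, c = 1 is a root, so (c - 1) is a factor; dividing leaves 5*c**2 + 59*c + 90.
The remaining quadratic factors as (c + 10)(5*c + 9).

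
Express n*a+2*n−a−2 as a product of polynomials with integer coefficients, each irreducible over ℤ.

(a+2)*(n−1)

Group as (n*a+2*n) + (−a−2) = n*(a+2) − (a+2).
Both groups share the factor (a+2).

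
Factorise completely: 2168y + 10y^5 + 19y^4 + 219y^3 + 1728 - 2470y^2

By the rational root theorem, y = 8/5 is a root, so (5y - 8) divides it; the quotient is 2y^4 + 7y^3 + 55y^2 - 406y - 216.
Next, y = 4 is a root, giving the factor (y - 4) and quotient 2y^3 + 15y^2 + 115y + 54.
Continuing, y = -1/2 is a root, so (2y + 1) divides it; the quotient is y^2 + 7y + 54.
The quadratic y^2 + 7y + 54 has discriminant -167 < 0 and is irreducible over ℤ.

(2y + 1)(5y - 8)(y - 4)(y^2 + 7y + 54)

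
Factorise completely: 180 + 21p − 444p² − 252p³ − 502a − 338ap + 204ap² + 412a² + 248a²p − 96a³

Group: 8a(−12a² + 22ap + 38a + 42p² + 11p − 20) + (−6p − 9)(−12a² + 22ap + 38a + 42p² + 11p − 20); both groups contain (−12a² + 22ap + 38a + 42p² + 11p − 20), so (8a − 6p − 9) is a factor with cofactor −12a² + 22ap + 38a + 42p² + 11p − 20.
The cofactor groups again: −12a² + 22ap + 38a + 42p² + 11p − 20 = −6a(2a − 6p − 5) + (−7p + 4)(2a − 6p − 5); both groups contain (2a − 6p − 5), giving −(6a + 7p − 4)(2a − 6p − 5).

−(2a − 6p − 5)(6a + 7p − 4)(8a − 6p − 9)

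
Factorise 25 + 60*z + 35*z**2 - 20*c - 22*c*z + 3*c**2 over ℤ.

(3*c - 7*z - 5)*(c - 5*z - 5)

Group: c*(3*c - 7*z - 5) + (-5*z - 5)*(3*c - 7*z - 5); both groups contain (3*c - 7*z - 5).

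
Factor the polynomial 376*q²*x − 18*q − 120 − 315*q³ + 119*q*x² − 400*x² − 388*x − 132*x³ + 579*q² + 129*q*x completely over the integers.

Group: 5*q*(−63*q² + 113*q*x + 141*q − 44*x² − 104*x − 60) + (3*x + 2)*(−63*q² + 113*q*x + 141*q − 44*x² − 104*x − 60); both groups contain (−63*q² + 113*q*x + 141*q − 44*x² − 104*x − 60), so (5*q + 3*x + 2) is a factor with cofactor −63*q² + 113*q*x + 141*q − 44*x² − 104*x − 60.
The cofactor groups again: −63*q² + 113*q*x + 141*q − 44*x² − 104*x − 60 = −9*q*(7*q − 4*x − 4) + (11*x + 15)*(7*q − 4*x − 4); both groups contain (7*q − 4*x − 4), giving −(9*q − 11*x − 15)*(7*q − 4*x − 4).

−(5*q + 3*x + 2)*(7*q − 4*x − 4)*(9*q − 11*x − 15)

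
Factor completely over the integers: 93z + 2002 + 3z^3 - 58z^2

(3z + 14)(z - 11)(z - 13)

Trying the rational-root candidates, z = -14/3 is a root, giving the factor (3z + 14) and quotient z^2 - 24z + 143.
The remaining quadratic factors as (z - 13)(z - 11).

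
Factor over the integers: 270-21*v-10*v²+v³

(v+5)*(v-6)*(v-9)

Trying the rational-root candidates, v = -5 is a root, so (v+5) is a factor; dividing leaves v²-15*v+54.
The remaining quadratic factors as (v-9)(v-6).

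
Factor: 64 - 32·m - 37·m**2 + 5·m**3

Testing divisors of the constant over divisors of the leading coefficient, m = 8 is a root, giving the factor (m - 8) and quotient 5·m**2 + 3·m - 8.
The remaining quadratic factors as (5·m + 8)(m - 1).

(5·m + 8)·(m - 1)·(m - 8)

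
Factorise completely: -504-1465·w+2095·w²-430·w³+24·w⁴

(4·w+1)·(6·w-7)·(w-8)·(w-9)

Testing divisors of the constant over divisors of the leading coefficient, w = 8 is a root, so (w-8) is a factor; dividing leaves 24·w³-238·w²+191·w+63.
Continuing, w = 7/6 is a root, so (6·w-7) divides it; the quotient is 4·w²-35·w-9.
The remaining quadratic factors as (4·w+1)(w-9).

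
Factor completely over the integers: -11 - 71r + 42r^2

(6r - 11)(7r + 1)

Need a pair with product 42·(-11) = -462 and sum -71: that's 6 and -77.
Split the middle term: 42r^2 + 6r - 77r - 11 = 6r(7r + 1) - 11(7r + 1).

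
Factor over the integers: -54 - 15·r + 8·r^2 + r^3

(r + 2)·(r + 9)·(r - 3)

Testing divisors of the constant over divisors of the leading coefficient, r = -9 is a root, giving the factor (r + 9) and quotient r^2 - r - 6.
The remaining quadratic factors as (r + 2)(r - 3).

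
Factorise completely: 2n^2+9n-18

Need a pair with product 2·(-18) = -36 and sum 9: that's 12 and -3.
Split the middle term: 2n^2+12n - 3n-18 = 2n(n+6) - 3(n+6).

(2n-3)(n+6)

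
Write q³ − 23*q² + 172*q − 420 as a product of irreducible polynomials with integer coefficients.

(q − 10)*(q − 6)*(q − 7)

Among the possible rational roots, q = 7 is a root, so (q − 7) is a factor; dividing leaves q² − 16*q + 60.
The remaining quadratic factors as (q − 6)(q − 10).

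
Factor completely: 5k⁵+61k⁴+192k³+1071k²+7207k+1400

Trying the rational-root candidates, k = −1/5 is a root, so (5k+1) is a factor; dividing leaves k⁴+12k³+36k²+207k+1400.
Continuing, k = −8 is a root, so (k+8) is a factor; dividing leaves k³+4k²+4k+175.
Continuing, k = −7 is a root, giving the factor (k+7) and quotient k²−3k+25.
The quadratic k²−3k+25 has discriminant −91 < 0 and is irreducible over ℤ.

(5k+1)(k+7)(k+8)(k²−3k+25)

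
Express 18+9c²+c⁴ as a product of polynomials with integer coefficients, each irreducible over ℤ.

Substitute u = c² to get a quadratic in u, then factor.
c²+3 is irreducible over ℤ (always positive, so no real roots).
c²+6 is irreducible over ℤ (always positive, so no real roots).

(c²+3)(c²+6)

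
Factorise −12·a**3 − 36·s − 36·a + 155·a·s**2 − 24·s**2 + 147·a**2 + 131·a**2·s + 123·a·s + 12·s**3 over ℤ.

Group: a·(−12·a**2 − 13·a·s + 3·a − s**2 + 3·s) + (−12·s − 12)·(−12·a**2 − 13·a·s + 3·a − s**2 + 3·s); both groups contain (−12·a**2 − 13·a·s + 3·a − s**2 + 3·s), so (a − 12·s − 12) is a factor with cofactor −12·a**2 − 13·a·s + 3·a − s**2 + 3·s.
The cofactor groups again: −12·a**2 − 13·a·s + 3·a − s**2 + 3·s = −12·a·(a + s) + (−s + 3)·(a + s); both groups contain (a + s), giving −(12·a + s − 3)·(a + s).

−(12·a + s − 3)·(a + s)·(a − 12·s − 12)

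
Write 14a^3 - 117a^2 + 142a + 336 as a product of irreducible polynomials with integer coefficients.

(2a - 7)(7a + 8)(a - 6)

Testing divisors of the constant over divisors of the leading coefficient, a = -8/7 is a root, giving the factor (7a + 8) and quotient 2a^2 - 19a + 42.
The remaining quadratic factors as (a - 6)(2a - 7).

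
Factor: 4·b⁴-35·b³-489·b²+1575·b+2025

By the rational root theorem, b = -9 is a root, so (b+9) is a factor; dividing leaves 4·b³-71·b²+150·b+225.
Next, b = -1 is a root, so (b+1) divides it; the quotient is 4·b²-75·b+225.
The remaining quadratic factors as (4·b-15)(b-15).

(4·b-15)·(b+1)·(b+9)·(b-15)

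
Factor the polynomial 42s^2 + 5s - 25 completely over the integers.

Need a pair with product 42·(-25) = -1050 and sum 5: that's -30 and 35.
Split the middle term: 42s^2 - 30s + 35s - 25 = 6s(7s - 5) + 5(7s - 5).

(6s + 5)(7s - 5)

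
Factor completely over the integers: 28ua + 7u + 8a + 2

Group as (28ua + 7u) + (8a + 2) = 7u(4a + 1) + 2(4a + 1).
Both groups share the factor (4a + 1).

(4a + 1)(7u + 2)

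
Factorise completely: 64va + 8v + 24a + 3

Group as (64va + 8v) + (24a + 3) = 8v(8a + 1) + 3(8a + 1).
Both groups share the factor (8a + 1).

(8a + 1)(8v + 3)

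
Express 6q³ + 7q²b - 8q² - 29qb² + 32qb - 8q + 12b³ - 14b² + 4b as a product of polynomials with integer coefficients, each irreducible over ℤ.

Group: 3q(2q² + 5qb - 4q - 3b² + 2b) + (-4b + 2)(2q² + 5qb - 4q - 3b² + 2b); both groups contain (2q² + 5qb - 4q - 3b² + 2b), so (3q - 4b + 2) is a factor with cofactor 2q² + 5qb - 4q - 3b² + 2b.
The cofactor groups again: 2q² + 5qb - 4q - 3b² + 2b = 2q(q + 3b - 2) - b(q + 3b - 2); both groups contain (q + 3b - 2), giving (2q - b)(q + 3b - 2).

(3q - 4b + 2)(2q - b)(q + 3b - 2)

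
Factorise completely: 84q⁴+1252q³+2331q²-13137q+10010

(2q+13)(6q-7)(7q-10)(q+11)

Testing divisors of the constant over divisors of the leading coefficient, q = 10/7 is a root, so (7q-10) divides it; the quotient is 12q³+196q²+613q-1001.
Then q = -13/2 is a root, so (2q+13) is a factor; dividing leaves 6q²+59q-77.
The remaining quadratic factors as (6q-7)(q+11).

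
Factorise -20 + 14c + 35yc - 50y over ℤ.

(5y + 2)(7c - 10)

Group as (35yc - 50y) + (14c - 20) = 5y(7c - 10) + 2(7c - 10).
Both groups share the factor (7c - 10).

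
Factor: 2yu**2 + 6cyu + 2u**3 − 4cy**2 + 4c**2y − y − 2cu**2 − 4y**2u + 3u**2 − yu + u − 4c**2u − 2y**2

Group: 2c(2cy − 2cu − 2y**2 + yu − y + u**2 + u) + (2u + 1)(2cy − 2cu − 2y**2 + yu − y + u**2 + u); both groups contain (2cy − 2cu − 2y**2 + yu − y + u**2 + u), so (2c + 2u + 1) is a factor with cofactor 2cy − 2cu − 2y**2 + yu − y + u**2 + u.
The cofactor groups again: 2cy − 2cu − 2y**2 + yu − y + u**2 + u = 2c(y − u) + (−2y − u − 1)(y − u); both groups contain (y − u), giving (2c − 2y − u − 1)(y − u).

(y − u)(2c + 2u + 1)(2c − 2y − u − 1)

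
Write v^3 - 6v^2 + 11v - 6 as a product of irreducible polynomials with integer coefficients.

(v - 1)(v - 2)(v - 3)

Among the possible rational roots, v = 2 is a root, giving the factor (v - 2) and quotient v^2 - 4v + 3.
The remaining quadratic factors as (v - 3)(v - 1).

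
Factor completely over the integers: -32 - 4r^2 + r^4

(r^2 + 4)(r^2 - 8)

Substitute u = r^2 to get a quadratic in u, then factor.
r^2 - 8 is irreducible over ℤ (8 is not a perfect square).
r^2 + 4 is irreducible over ℤ (sum of squares).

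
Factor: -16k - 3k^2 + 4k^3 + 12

(4k - 3)(k + 2)(k - 2)

Testing divisors of the constant over divisors of the leading coefficient, k = -2 is a root, so (k + 2) is a factor; dividing leaves 4k^2 - 11k + 6.
The remaining quadratic factors as (4k - 3)(k - 2).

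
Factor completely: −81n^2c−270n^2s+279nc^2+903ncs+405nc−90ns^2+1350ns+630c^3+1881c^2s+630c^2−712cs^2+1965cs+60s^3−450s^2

Group: 3c(−27n^2+93nc−9ns+135n+210c^2−73cs+210c+6s^2−45s) + 10s(−27n^2+93nc−9ns+135n+210c^2−73cs+210c+6s^2−45s); both groups contain (−27n^2+93nc−9ns+135n+210c^2−73cs+210c+6s^2−45s), so (3c+10s) is a factor with cofactor −27n^2+93nc−9ns+135n+210c^2−73cs+210c+6s^2−45s.
The cofactor groups again: −27n^2+93nc−9ns+135n+210c^2−73cs+210c+6s^2−45s = −9n(3n−15c+2s−15) + (−14c+3s)(3n−15c+2s−15); both groups contain (3n−15c+2s−15), giving −(9n+14c−3s)(3n−15c+2s−15).

−(3n−15c+2s−15)(9n+14c−3s)(3c+10s)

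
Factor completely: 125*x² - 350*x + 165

5*(5*x - 11)*(5*x - 3)

Pull out the common factor 5, then factor the remaining trinomial.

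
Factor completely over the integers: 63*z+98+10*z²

(2*z+7)*(5*z+14)

Need a pair with product 10·98 = 980 and sum 63: that's 35 and 28.
Split the middle term: 10*z²+35*z + 28*z+98 = 5*z*(2*z+7) + 14*(2*z+7).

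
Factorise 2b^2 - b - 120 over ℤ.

(2b + 15)(b - 8)

Need a pair with product 2·(-120) = -240 and sum -1: that's -16 and 15.
Split the middle term: 2b^2 - 16b + 15b - 120 = 2b(b - 8) + 15(b - 8).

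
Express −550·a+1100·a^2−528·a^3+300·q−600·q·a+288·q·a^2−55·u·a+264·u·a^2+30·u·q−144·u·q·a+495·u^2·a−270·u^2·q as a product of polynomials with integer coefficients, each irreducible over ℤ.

−(6·q−11·a)·(5·u−4·a+5)·(9·u+12·a−10)

Group: 5·u·(−54·u·q+99·u·a−72·q·a+60·q+132·a^2−110·a) + (−4·a+5)·(−54·u·q+99·u·a−72·q·a+60·q+132·a^2−110·a); both groups contain (−54·u·q+99·u·a−72·q·a+60·q+132·a^2−110·a), so (5·u−4·a+5) is a factor with cofactor −54·u·q+99·u·a−72·q·a+60·q+132·a^2−110·a.
The cofactor groups again: −54·u·q+99·u·a−72·q·a+60·q+132·a^2−110·a = −9·u·(6·q−11·a) + (−12·a+10)·(6·q−11·a); both groups contain (6·q−11·a), giving −(9·u+12·a−10)·(6·q−11·a).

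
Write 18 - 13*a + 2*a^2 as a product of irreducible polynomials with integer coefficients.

(2*a - 9)*(a - 2)

Need a pair with product 2·18 = 36 and sum -13: that's -4 and -9.
Split the middle term: 2*a^2 - 4*a - 9*a + 18 = 2*a*(a - 2) - 9*(a - 2).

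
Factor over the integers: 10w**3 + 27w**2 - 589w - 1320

(2w - 15)(5w + 11)(w + 8)

Testing divisors of the constant over divisors of the leading coefficient, w = -8 is a root, so (w + 8) divides it; the quotient is 10w**2 - 53w - 165.
The remaining quadratic factors as (2w - 15)(5w + 11).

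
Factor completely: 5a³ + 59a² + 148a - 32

(5a - 1)(a + 4)(a + 8)

Trying the rational-root candidates, a = -8 is a root, so (a + 8) divides it; the quotient is 5a² + 19a - 4.
The remaining quadratic factors as (a + 4)(5a - 1).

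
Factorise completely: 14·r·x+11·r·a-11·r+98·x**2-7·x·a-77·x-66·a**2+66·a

(r+7·x-6·a)·(14·x+11·a-11)

Group: 14·x·(r+7·x-6·a) + (11·a-11)·(r+7·x-6·a); both groups contain (r+7·x-6·a).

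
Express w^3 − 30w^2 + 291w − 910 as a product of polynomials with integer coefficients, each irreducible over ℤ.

(w − 10)(w − 13)(w − 7)

By the rational root theorem, w = 10 is a root, so (w − 10) divides it; the quotient is w^2 − 20w + 91.
The remaining quadratic factors as (w − 7)(w − 13).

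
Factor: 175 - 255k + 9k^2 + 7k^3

(7k - 5)(k + 7)(k - 5)

By the rational root theorem, k = 5/7 is a root, so (7k - 5) divides it; the quotient is k^2 + 2k - 35.
The remaining quadratic factors as (k - 5)(k + 7).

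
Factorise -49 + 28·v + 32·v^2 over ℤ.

Need a pair with product 32·(-49) = -1568 and sum 28: that's 56 and -28.
Split the middle term: 32·v^2 + 56·v - 28·v - 49 = 8·v·(4·v + 7) - 7·(4·v + 7).

(4·v + 7)·(8·v - 7)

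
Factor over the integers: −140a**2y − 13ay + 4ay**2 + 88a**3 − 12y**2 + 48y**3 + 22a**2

Group: 11a(8a**2 − 4ay + 2a − 4y**2 + y) − 12y(8a**2 − 4ay + 2a − 4y**2 + y); both groups contain (8a**2 − 4ay + 2a − 4y**2 + y), so (11a − 12y) is a factor with cofactor 8a**2 − 4ay + 2a − 4y**2 + y.
The cofactor groups again: 8a**2 − 4ay + 2a − 4y**2 + y = 2a(4a − 4y + 1) + y(4a − 4y + 1); both groups contain (4a − 4y + 1), giving (2a + y)(4a − 4y + 1).

(11a − 12y)(2a + y)(4a − 4y + 1)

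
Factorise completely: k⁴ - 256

Difference of squares twice: with A = k and B = 4, A⁴ − B⁴ = (A² − B²)(A² + B²), and A² − B² factors again.

(k + 4)(k - 4)(k² + 16)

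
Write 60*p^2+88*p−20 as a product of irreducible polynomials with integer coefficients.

Pull out the common factor 4, then factor the remaining trinomial.

4*(3*p+5)*(5*p−1)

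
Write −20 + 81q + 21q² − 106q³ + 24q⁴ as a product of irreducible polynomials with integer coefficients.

(4q − 1)(6q + 5)(q − 1)(q − 4)

Testing divisors of the constant over divisors of the leading coefficient, q = 1/4 is a root, so (4q − 1) is a factor; dividing leaves 6q³ − 25q² − q + 20.
Next, q = −5/6 is a root, giving the factor (6q + 5) and quotient q² − 5q + 4.
The remaining quadratic factors as (q − 1)(q − 4).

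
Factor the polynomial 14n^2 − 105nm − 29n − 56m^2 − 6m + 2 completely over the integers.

(n − 8m − 2)(14n + 7m − 1)

Group: 14n(n − 8m − 2) + (7m − 1)(n − 8m − 2); both groups contain (n − 8m − 2).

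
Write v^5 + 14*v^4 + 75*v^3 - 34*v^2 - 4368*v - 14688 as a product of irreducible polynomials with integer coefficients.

Among the possible rational roots, v = -4 is a root, giving the factor (v + 4) and quotient v^4 + 10*v^3 + 35*v^2 - 174*v - 3672.
Then v = -9 is a root, giving the factor (v + 9) and quotient v^3 + v^2 + 26*v - 408.
Then v = 6 is a root, so (v - 6) is a factor; dividing leaves v^2 + 7*v + 68.
The quadratic v^2 + 7*v + 68 has discriminant -223 < 0 and is irreducible over ℤ.

(v + 4)*(v + 9)*(v - 6)*(v^2 + 7*v + 68)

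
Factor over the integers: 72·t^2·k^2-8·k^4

8·k^2·(3·t-k)·(3·t+k)

Factor out 8·k^2, leaving 9·t^2-k^2, which is a difference of two squares.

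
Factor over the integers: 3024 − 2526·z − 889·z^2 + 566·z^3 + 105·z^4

Among the possible rational roots, z = −6 is a root, so (z + 6) divides it; the quotient is 105·z^3 − 64·z^2 − 505·z + 504.
Continuing, z = 9/5 is a root, so (5·z − 9) is a factor; dividing leaves 21·z^2 + 25·z − 56.
The remaining quadratic factors as (3·z + 7)(7·z − 8).

(3·z + 7)·(5·z − 9)·(7·z − 8)·(z + 6)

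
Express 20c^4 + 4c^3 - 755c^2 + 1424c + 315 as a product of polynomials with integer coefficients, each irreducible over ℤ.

Among the possible rational roots, c = 5/2 is a root, so (2c - 5) divides it; the quotient is 10c^3 + 27c^2 - 310c - 63.
Next, c = -1/5 is a root, so (5c + 1) is a factor; dividing leaves 2c^2 + 5c - 63.
The remaining quadratic factors as (2c - 9)(c + 7).

(2c - 5)(2c - 9)(5c + 1)(c + 7)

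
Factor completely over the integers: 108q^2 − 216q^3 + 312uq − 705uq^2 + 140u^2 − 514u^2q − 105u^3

Group: 7u(−15u^2 − 67uq + 20u − 72q^2 + 36q) + 3q(−15u^2 − 67uq + 20u − 72q^2 + 36q); both groups contain (−15u^2 − 67uq + 20u − 72q^2 + 36q), so (7u + 3q) is a factor with cofactor −15u^2 − 67uq + 20u − 72q^2 + 36q.
The cofactor groups again: −15u^2 − 67uq + 20u − 72q^2 + 36q = −3u(5u + 9q) + (−8q + 4)(5u + 9q); both groups contain (5u + 9q), giving −(3u + 8q − 4)(5u + 9q).

−(7u + 3q)(3u + 8q − 4)(5u + 9q)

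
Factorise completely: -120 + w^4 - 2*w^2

(w^2 + 10)*(w^2 - 12)

Substitute u = w^2 to get a quadratic in u, then factor.
w^2 + 10 is irreducible over ℤ (always positive, so no real roots).
w^2 - 12 is irreducible over ℤ (12 is not a perfect square).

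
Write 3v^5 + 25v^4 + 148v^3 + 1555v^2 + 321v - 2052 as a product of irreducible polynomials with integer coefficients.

Among the possible rational roots, v = -4/3 is a root, giving the factor (3v + 4) and quotient v^4 + 7v^3 + 40v^2 + 465v - 513.
Continuing, v = -9 is a root, giving the factor (v + 9) and quotient v^3 - 2v^2 + 58v - 57.
Next, v = 1 is a root, giving the factor (v - 1) and quotient v^2 - v + 57.
The quadratic v^2 - v + 57 has discriminant -227 < 0 and is irreducible over ℤ.

(3v + 4)(v + 9)(v - 1)(v^2 - v + 57)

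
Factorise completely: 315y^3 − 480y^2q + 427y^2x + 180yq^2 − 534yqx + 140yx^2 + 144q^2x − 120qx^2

(9y − 6q + 5x)(7y − 6q)(5y + 4x)

Group: 7y(45y^2 − 30yq + 61yx − 24qx + 20x^2) − 6q(45y^2 − 30yq + 61yx − 24qx + 20x^2); both groups contain (45y^2 − 30yq + 61yx − 24qx + 20x^2), so (7y − 6q) is a factor with cofactor 45y^2 − 30yq + 61yx − 24qx + 20x^2.
The cofactor groups again: 45y^2 − 30yq + 61yx − 24qx + 20x^2 = 9y(5y + 4x) + (−6q + 5x)(5y + 4x); both groups contain (5y + 4x), giving (9y − 6q + 5x)(5y + 4x).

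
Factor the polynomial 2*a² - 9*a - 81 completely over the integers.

Need a pair with product 2·(-81) = -162 and sum -9: that's -18 and 9.
Split the middle term: 2*a² - 18*a + 9*a - 81 = 2*a*(a - 9) + 9*(a - 9).

(2*a + 9)*(a - 9)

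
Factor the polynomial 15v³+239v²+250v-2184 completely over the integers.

(3v+13)(5v-12)(v+14)

By the rational root theorem, v = -14 is a root, so (v+14) is a factor; dividing leaves 15v²+29v-156.
The remaining quadratic factors as (5v-12)(3v+13).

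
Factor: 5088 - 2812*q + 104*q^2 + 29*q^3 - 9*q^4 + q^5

Testing divisors of the constant over divisors of the leading coefficient, q = 8 is a root, giving the factor (q - 8) and quotient q^4 - q^3 + 21*q^2 + 272*q - 636.
Then q = 2 is a root, giving the factor (q - 2) and quotient q^3 + q^2 + 23*q + 318.
Continuing, q = -6 is a root, so (q + 6) divides it; the quotient is q^2 - 5*q + 53.
The quadratic q^2 - 5*q + 53 has discriminant -187 < 0 and is irreducible over ℤ.

(q + 6)*(q - 2)*(q - 8)*(q^2 - 5*q + 53)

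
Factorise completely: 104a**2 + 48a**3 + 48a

8a(2a + 3)(3a + 2)

Pull out the common factor 8a, then factor the remaining trinomial.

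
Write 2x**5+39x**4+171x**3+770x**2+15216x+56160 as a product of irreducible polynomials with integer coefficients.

Among the possible rational roots, x = −10 is a root, giving the factor (x+10) and quotient 2x**4+19x**3−19x**2+960x+5616.
Then x = −9/2 is a root, so (2x+9) divides it; the quotient is x**3+5x**2−32x+624.
Continuing, x = −12 is a root, so (x+12) divides it; the quotient is x**2−7x+52.
The quadratic x**2−7x+52 has discriminant −159 < 0 and is irreducible over ℤ.

(2x+9)(x+10)(x+12)(x**2−7x+52)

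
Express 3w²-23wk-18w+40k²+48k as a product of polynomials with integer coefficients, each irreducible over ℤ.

Group: w(3w-8k) + (-5k-6)(3w-8k); both groups contain (3w-8k).

(w-5k-6)(3w-8k)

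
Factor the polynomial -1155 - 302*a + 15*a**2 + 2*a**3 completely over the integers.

Among the possible rational roots, a = -7/2 is a root, so (2*a + 7) is a factor; dividing leaves a**2 + 4*a - 165.
The remaining quadratic factors as (a + 15)(a - 11).

(2*a + 7)*(a + 15)*(a - 11)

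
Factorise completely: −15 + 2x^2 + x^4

Substitute u = x^2 to get a quadratic in u, then factor.
x^2 + 5 is irreducible over ℤ (always positive, so no real roots).
x^2 − 3 is irreducible over ℤ (3 is not a perfect square).

(x^2 + 5)(x^2 − 3)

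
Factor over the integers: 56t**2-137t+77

(7t-11)(8t-7)

Need a pair with product 56·77 = 4312 and sum -137: that's -49 and -88.
Split the middle term: 56t**2-49t - 88t+77 = 7t(8t-7) - 11(8t-7).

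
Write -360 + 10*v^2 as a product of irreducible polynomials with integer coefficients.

10*(v + 6)*(v - 6)

Factor out 10, leaving v^2 - 36, which is a difference of two squares.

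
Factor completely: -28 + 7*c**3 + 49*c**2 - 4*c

(c + 7)*(7*c**2 - 4)

Group as (7*c**3 - 4*c) + (49*c**2 - 28) = c*(7*c**2 - 4) + 7*(7*c**2 - 4).
Both groups share the factor (7*c**2 - 4).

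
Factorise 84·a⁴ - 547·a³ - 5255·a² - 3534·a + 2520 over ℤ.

By the rational root theorem, a = -14/3 is a root, so (3·a + 14) divides it; the quotient is 28·a³ - 313·a² - 291·a + 180.
Continuing, a = 12 is a root, so (a - 12) divides it; the quotient is 28·a² + 23·a - 15.
The remaining quadratic factors as (7·a - 3)(4·a + 5).

(3·a + 14)·(4·a + 5)·(7·a - 3)·(a - 12)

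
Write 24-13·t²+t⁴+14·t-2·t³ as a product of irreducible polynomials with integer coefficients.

(t+1)·(t+3)·(t-2)·(t-4)

By the rational root theorem, t = -1 is a root, giving the factor (t+1) and quotient t³-3·t²-10·t+24.
Continuing, t = -3 is a root, giving the factor (t+3) and quotient t²-6·t+8.
The remaining quadratic factors as (t-2)(t-4).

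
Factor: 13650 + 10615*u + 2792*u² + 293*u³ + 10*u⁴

(2*u + 13)*(5*u + 14)*(u + 15)*(u + 5)

By the rational root theorem, u = -13/2 is a root, giving the factor (2*u + 13) and quotient 5*u³ + 114*u² + 655*u + 1050.
Then u = -15 is a root, giving the factor (u + 15) and quotient 5*u² + 39*u + 70.
The remaining quadratic factors as (5*u + 14)(u + 5).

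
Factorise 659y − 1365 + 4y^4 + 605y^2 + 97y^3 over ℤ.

Testing divisors of the constant over divisors of the leading coefficient, y = −13/4 is a root, giving the factor (4y + 13) and quotient y^3 + 21y^2 + 83y − 105.
Continuing, y = 1 is a root, so (y − 1) divides it; the quotient is y^2 + 22y + 105.
The remaining quadratic factors as (y + 7)(y + 15).

(4y + 13)(y + 15)(y + 7)(y − 1)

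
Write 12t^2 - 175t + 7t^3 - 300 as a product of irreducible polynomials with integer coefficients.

Among the possible rational roots, t = -5 is a root, so (t + 5) divides it; the quotient is 7t^2 - 23t - 60.
The remaining quadratic factors as (t - 5)(7t + 12).

(7t + 12)(t + 5)(t - 5)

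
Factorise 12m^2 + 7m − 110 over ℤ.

Need a pair with product 12·(−110) = −1320 and sum 7: that's 40 and −33.
Split the middle term: 12m^2 + 40m − 33m − 110 = 4m(3m + 10) − 11(3m + 10).

(3m + 10)(4m − 11)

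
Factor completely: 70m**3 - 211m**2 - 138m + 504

Trying the rational-root candidates, m = -3/2 is a root, so (2m + 3) is a factor; dividing leaves 35m**2 - 158m + 168.
The remaining quadratic factors as (7m - 12)(5m - 14).

(2m + 3)(5m - 14)(7m - 12)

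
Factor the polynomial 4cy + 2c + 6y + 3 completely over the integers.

(2c + 3)(2y + 1)

Group as (4cy + 2c) + (6y + 3) = 2c(2y + 1) + 3(2y + 1).
Both groups share the factor (2y + 1).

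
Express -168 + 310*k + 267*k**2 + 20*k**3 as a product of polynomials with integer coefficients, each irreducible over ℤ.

(4*k + 7)*(5*k - 2)*(k + 12)

Trying the rational-root candidates, k = -12 is a root, so (k + 12) divides it; the quotient is 20*k**2 + 27*k - 14.
The remaining quadratic factors as (5*k - 2)(4*k + 7).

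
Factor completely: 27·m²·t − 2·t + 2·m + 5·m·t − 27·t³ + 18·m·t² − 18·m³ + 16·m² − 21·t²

Group: 2·m·(−9·m² − m + 9·t² + t) + (−3·t − 2)·(−9·m² − m + 9·t² + t); both groups contain (−9·m² − m + 9·t² + t), so (2·m − 3·t − 2) is a factor with cofactor −9·m² − m + 9·t² + t.
The cofactor groups again: −9·m² − m + 9·t² + t = −9·m·(m − t) + (−9·t − 1)·(m − t); both groups contain (m − t), giving −(9·m + 9·t + 1)·(m − t).

−(2·m − 3·t − 2)·(9·m + 9·t + 1)·(m − t)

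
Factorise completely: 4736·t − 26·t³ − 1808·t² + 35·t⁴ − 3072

(5·t − 8)·(7·t − 8)·(t + 8)·(t − 6)

Testing divisors of the constant over divisors of the leading coefficient, t = 8/7 is a root, so (7·t − 8) is a factor; dividing leaves 5·t³ + 2·t² − 256·t + 384.
Continuing, t = −8 is a root, so (t + 8) is a factor; dividing leaves 5·t² − 38·t + 48.
The remaining quadratic factors as (t − 6)(5·t − 8).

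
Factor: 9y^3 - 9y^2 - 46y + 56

(3y + 7)(3y - 4)(y - 2)

Trying the rational-root candidates, y = 4/3 is a root, so (3y - 4) divides it; the quotient is 3y^2 + y - 14.
The remaining quadratic factors as (y - 2)(3y + 7).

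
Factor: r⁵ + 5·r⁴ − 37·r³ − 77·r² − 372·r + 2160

(r + 9)·(r − 3)·(r − 5)·(r² + 4·r + 16)

Among the possible rational roots, r = −9 is a root, giving the factor (r + 9) and quotient r⁴ − 4·r³ − r² − 68·r + 240.
Then r = 3 is a root, giving the factor (r − 3) and quotient r³ − r² − 4·r − 80.
Continuing, r = 5 is a root, giving the factor (r − 5) and quotient r² + 4·r + 16.
The quadratic r² + 4·r + 16 has discriminant −48 < 0 and is irreducible over ℤ.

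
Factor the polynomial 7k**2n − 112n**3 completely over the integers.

Pull out the common factor 7n; k**2 − 16n**2 is a difference of squares.

7n(k + 4n)(k − 4n)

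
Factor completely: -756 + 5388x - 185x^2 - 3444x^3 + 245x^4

By the rational root theorem, x = 1/7 is a root, giving the factor (7x - 1) and quotient 35x^3 - 487x^2 - 96x + 756.
Continuing, x = 6/5 is a root, so (5x - 6) divides it; the quotient is 7x^2 - 89x - 126.
The remaining quadratic factors as (x - 14)(7x + 9).

(5x - 6)(7x + 9)(7x - 1)(x - 14)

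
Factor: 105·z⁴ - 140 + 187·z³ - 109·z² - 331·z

(3·z - 4)·(5·z + 7)·(7·z + 5)·(z + 1)

Testing divisors of the constant over divisors of the leading coefficient, z = -5/7 is a root, so (7·z + 5) is a factor; dividing leaves 15·z³ + 16·z² - 27·z - 28.
Continuing, z = -7/5 is a root, so (5·z + 7) divides it; the quotient is 3·z² - z - 4.
The remaining quadratic factors as (3·z - 4)(z + 1).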